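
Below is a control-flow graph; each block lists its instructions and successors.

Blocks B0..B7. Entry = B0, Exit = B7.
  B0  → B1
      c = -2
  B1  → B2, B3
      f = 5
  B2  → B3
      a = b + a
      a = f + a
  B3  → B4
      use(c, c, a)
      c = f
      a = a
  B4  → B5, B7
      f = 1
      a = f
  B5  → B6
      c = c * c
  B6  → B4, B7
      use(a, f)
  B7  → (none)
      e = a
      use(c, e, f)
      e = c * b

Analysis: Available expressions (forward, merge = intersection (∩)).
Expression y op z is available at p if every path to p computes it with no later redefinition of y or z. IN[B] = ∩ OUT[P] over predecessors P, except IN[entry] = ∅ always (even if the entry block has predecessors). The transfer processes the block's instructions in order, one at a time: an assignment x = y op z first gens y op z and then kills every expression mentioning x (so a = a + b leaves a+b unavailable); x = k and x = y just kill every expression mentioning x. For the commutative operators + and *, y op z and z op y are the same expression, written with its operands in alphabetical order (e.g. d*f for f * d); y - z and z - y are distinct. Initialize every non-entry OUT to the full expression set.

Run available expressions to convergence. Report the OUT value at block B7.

Answer: {b*c}

Trace:
Per-block solution:
  B0:  IN={}  OUT={}
  B1:  IN={}  OUT={}
  B2:  IN={}  OUT={}
  B3:  IN={}  OUT={}
  B4:  IN={}  OUT={}
  B5:  IN={}  OUT={}
  B6:  IN={}  OUT={}
  B7:  IN={}  OUT={b*c}

Merge at B7: IN[B7] = OUT[B4] ∩ OUT[B6] = {}
Applying B7's transfer function to that IN value gives OUT[B7] (row B7 above).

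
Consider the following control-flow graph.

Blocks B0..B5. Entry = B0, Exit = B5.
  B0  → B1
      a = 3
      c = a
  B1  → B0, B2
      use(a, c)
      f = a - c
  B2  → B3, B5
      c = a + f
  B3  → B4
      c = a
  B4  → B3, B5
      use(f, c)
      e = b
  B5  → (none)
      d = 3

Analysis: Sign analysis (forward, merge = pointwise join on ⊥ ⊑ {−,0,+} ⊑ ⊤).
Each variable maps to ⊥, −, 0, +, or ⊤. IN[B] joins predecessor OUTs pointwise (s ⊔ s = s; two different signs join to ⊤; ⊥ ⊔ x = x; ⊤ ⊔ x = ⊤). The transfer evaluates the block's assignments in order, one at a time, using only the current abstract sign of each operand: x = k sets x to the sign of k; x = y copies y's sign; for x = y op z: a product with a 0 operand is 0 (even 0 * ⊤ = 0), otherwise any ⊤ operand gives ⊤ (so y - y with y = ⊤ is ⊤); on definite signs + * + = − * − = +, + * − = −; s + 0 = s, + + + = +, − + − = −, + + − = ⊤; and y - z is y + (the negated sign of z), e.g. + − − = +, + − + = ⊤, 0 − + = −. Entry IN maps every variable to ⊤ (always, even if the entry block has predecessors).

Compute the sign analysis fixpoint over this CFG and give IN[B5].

Fixpoint table:
  B0:  IN=(all ⊤)  OUT={a:+, c:+; rest ⊤}
  B1:  IN={a:+, c:+; rest ⊤}  OUT={a:+, c:+; rest ⊤}
  B2:  IN={a:+, c:+; rest ⊤}  OUT={a:+; rest ⊤}
  B3:  IN={a:+; rest ⊤}  OUT={a:+, c:+; rest ⊤}
  B4:  IN={a:+, c:+; rest ⊤}  OUT={a:+, c:+; rest ⊤}
  B5:  IN={a:+; rest ⊤}  OUT={a:+, d:+; rest ⊤}

Merge at B5: IN[B5] = OUT[B2] ⊔ OUT[B4] = {a: +, b: ⊤, c: ⊤, d: ⊤, e: ⊤, f: ⊤}

Answer: {a: +, b: ⊤, c: ⊤, d: ⊤, e: ⊤, f: ⊤}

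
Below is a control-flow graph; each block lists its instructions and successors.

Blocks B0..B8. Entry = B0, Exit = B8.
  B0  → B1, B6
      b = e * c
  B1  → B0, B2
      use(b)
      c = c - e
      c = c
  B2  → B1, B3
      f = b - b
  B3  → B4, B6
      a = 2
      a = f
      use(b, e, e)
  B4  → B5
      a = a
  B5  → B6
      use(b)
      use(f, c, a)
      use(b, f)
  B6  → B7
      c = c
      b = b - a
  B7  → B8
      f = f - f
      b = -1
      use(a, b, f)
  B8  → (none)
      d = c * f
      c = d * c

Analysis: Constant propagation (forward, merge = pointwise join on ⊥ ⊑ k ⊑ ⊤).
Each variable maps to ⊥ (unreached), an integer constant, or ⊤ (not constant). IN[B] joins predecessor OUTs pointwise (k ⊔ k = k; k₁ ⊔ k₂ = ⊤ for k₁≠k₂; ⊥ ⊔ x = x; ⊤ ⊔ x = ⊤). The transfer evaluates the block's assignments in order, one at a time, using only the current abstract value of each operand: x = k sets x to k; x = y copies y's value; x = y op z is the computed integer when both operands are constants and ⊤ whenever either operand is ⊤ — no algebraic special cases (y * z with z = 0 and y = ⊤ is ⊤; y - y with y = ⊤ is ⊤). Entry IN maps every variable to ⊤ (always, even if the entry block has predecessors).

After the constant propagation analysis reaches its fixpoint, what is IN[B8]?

Fixpoint table:
  B0:  IN=(all ⊤)  OUT=(all ⊤)
  B1:  IN=(all ⊤)  OUT=(all ⊤)
  B2:  IN=(all ⊤)  OUT=(all ⊤)
  B3:  IN=(all ⊤)  OUT=(all ⊤)
  B4:  IN=(all ⊤)  OUT=(all ⊤)
  B5:  IN=(all ⊤)  OUT=(all ⊤)
  B6:  IN=(all ⊤)  OUT=(all ⊤)
  B7:  IN=(all ⊤)  OUT={b:-1; rest ⊤}
  B8:  IN={b:-1; rest ⊤}  OUT={b:-1; rest ⊤}

Merge at B8: IN[B8] = OUT[B7] = {a: ⊤, b: -1, c: ⊤, d: ⊤, e: ⊤, f: ⊤}

Answer: {a: ⊤, b: -1, c: ⊤, d: ⊤, e: ⊤, f: ⊤}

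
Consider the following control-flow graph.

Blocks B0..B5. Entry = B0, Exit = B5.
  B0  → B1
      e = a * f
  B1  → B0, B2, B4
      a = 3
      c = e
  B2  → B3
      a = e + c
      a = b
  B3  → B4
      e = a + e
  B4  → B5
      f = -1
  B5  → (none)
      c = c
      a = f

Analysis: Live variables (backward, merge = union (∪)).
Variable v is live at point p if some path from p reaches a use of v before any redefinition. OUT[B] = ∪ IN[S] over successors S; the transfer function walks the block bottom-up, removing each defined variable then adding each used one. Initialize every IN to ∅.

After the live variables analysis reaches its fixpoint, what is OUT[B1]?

Fixpoint table:
  B0: | IN={a, b, f} | OUT={b, e, f}
  B1: | IN={b, e, f} | OUT={a, b, c, e, f}
  B2: | IN={b, c, e} | OUT={a, c, e}
  B3: | IN={a, c, e} | OUT={c}
  B4: | IN={c} | OUT={c, f}
  B5: | IN={c, f} | OUT={}

Merge at B1: OUT[B1] = IN[B0] ⊔ IN[B2] ⊔ IN[B4] = {a, b, c, e, f}

Answer: {a, b, c, e, f}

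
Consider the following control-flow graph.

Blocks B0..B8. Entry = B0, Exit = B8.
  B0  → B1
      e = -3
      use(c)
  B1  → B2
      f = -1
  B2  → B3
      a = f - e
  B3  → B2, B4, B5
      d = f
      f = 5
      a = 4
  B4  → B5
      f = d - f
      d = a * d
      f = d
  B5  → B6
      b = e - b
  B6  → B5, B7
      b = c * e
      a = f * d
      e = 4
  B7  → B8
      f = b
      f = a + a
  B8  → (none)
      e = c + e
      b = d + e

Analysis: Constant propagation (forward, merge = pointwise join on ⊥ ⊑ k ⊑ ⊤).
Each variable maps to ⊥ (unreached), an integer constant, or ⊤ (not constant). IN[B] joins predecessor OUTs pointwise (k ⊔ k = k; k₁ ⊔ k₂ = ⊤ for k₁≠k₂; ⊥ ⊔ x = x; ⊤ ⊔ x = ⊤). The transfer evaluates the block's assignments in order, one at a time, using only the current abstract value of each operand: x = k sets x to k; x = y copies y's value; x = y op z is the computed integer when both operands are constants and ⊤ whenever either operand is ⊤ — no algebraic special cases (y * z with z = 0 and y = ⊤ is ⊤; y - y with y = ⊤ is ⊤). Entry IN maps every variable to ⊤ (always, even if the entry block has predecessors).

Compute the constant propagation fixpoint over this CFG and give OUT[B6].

Fixpoint table:
  B0:   IN=(all ⊤)   OUT={e:-3; rest ⊤}
  B1:   IN={e:-3; rest ⊤}   OUT={e:-3, f:-1; rest ⊤}
  B2:   IN={e:-3; rest ⊤}   OUT={e:-3; rest ⊤}
  B3:   IN={e:-3; rest ⊤}   OUT={a:4, e:-3, f:5; rest ⊤}
  B4:   IN={a:4, e:-3, f:5; rest ⊤}   OUT={a:4, e:-3; rest ⊤}
  B5:   IN=(all ⊤)   OUT=(all ⊤)
  B6:   IN=(all ⊤)   OUT={e:4; rest ⊤}
  B7:   IN={e:4; rest ⊤}   OUT={e:4; rest ⊤}
  B8:   IN={e:4; rest ⊤}   OUT=(all ⊤)

Merge at B6: IN[B6] = OUT[B5] = {a: ⊤, b: ⊤, c: ⊤, d: ⊤, e: ⊤, f: ⊤}
Applying B6's transfer function to that IN value gives OUT[B6] (row B6 above).

Answer: {a: ⊤, b: ⊤, c: ⊤, d: ⊤, e: 4, f: ⊤}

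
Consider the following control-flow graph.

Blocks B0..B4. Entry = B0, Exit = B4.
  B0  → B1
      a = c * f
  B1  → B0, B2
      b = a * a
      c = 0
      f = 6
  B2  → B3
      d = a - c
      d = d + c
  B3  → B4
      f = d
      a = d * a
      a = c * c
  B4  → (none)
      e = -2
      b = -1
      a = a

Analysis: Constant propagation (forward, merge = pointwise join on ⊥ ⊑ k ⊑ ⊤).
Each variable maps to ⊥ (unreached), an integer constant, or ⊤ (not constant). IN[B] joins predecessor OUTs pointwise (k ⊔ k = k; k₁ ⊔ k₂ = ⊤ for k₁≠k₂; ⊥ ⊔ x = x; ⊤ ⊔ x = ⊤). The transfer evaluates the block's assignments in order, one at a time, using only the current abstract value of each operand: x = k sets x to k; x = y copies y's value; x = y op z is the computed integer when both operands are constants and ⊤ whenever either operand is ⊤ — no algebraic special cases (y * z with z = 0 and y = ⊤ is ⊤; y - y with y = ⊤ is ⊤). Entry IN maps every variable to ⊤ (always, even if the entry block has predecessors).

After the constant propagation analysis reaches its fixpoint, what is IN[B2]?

Answer: {a: ⊤, b: ⊤, c: 0, d: ⊤, e: ⊤, f: 6}

Working:
Fixpoint table:
  B0:   IN=(all ⊤)   OUT=(all ⊤)
  B1:   IN=(all ⊤)   OUT={c:0, f:6; rest ⊤}
  B2:   IN={c:0, f:6; rest ⊤}   OUT={c:0, f:6; rest ⊤}
  B3:   IN={c:0, f:6; rest ⊤}   OUT={a:0, c:0; rest ⊤}
  B4:   IN={a:0, c:0; rest ⊤}   OUT={a:0, b:-1, c:0, e:-2; rest ⊤}

Merge at B2: IN[B2] = OUT[B1] = {a: ⊤, b: ⊤, c: 0, d: ⊤, e: ⊤, f: 6}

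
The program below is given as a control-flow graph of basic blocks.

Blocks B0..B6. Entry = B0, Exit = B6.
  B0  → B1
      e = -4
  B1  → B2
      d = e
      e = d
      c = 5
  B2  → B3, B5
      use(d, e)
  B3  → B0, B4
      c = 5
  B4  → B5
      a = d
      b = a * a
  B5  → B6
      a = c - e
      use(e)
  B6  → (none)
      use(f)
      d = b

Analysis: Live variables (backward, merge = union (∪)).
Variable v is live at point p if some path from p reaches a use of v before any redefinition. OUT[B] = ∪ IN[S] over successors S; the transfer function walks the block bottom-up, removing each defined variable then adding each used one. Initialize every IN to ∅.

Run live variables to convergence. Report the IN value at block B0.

Converged values:
  B0:  IN={b, f}  OUT={b, e, f}
  B1:  IN={b, e, f}  OUT={b, c, d, e, f}
  B2:  IN={b, c, d, e, f}  OUT={b, c, d, e, f}
  B3:  IN={b, d, e, f}  OUT={b, c, d, e, f}
  B4:  IN={c, d, e, f}  OUT={b, c, e, f}
  B5:  IN={b, c, e, f}  OUT={b, f}
  B6:  IN={b, f}  OUT={}

Merge at B0: OUT[B0] = IN[B1] = {b, e, f}
Applying B0's transfer function to that OUT value gives IN[B0] (row B0 above).

Answer: {b, f}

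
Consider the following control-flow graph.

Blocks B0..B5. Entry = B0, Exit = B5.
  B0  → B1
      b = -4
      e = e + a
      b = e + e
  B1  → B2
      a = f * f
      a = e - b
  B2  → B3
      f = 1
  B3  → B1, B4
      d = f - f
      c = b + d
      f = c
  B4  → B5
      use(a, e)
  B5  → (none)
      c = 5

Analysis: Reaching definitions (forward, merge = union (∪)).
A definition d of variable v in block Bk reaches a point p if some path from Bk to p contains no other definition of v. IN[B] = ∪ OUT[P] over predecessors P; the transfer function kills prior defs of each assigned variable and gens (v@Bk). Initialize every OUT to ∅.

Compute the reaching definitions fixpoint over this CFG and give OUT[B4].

Converged values:
  B0:  IN={}  OUT={b@B0, e@B0}
  B1:  IN={a@B1, b@B0, c@B3, d@B3, e@B0, f@B3}  OUT={a@B1, b@B0, c@B3, d@B3, e@B0, f@B3}
  B2:  IN={a@B1, b@B0, c@B3, d@B3, e@B0, f@B3}  OUT={a@B1, b@B0, c@B3, d@B3, e@B0, f@B2}
  B3:  IN={a@B1, b@B0, c@B3, d@B3, e@B0, f@B2}  OUT={a@B1, b@B0, c@B3, d@B3, e@B0, f@B3}
  B4:  IN={a@B1, b@B0, c@B3, d@B3, e@B0, f@B3}  OUT={a@B1, b@B0, c@B3, d@B3, e@B0, f@B3}
  B5:  IN={a@B1, b@B0, c@B3, d@B3, e@B0, f@B3}  OUT={a@B1, b@B0, c@B5, d@B3, e@B0, f@B3}

Merge at B4: IN[B4] = OUT[B3] = {a@B1, b@B0, c@B3, d@B3, e@B0, f@B3}
Applying B4's transfer function to that IN value gives OUT[B4] (row B4 above).

Answer: {a@B1, b@B0, c@B3, d@B3, e@B0, f@B3}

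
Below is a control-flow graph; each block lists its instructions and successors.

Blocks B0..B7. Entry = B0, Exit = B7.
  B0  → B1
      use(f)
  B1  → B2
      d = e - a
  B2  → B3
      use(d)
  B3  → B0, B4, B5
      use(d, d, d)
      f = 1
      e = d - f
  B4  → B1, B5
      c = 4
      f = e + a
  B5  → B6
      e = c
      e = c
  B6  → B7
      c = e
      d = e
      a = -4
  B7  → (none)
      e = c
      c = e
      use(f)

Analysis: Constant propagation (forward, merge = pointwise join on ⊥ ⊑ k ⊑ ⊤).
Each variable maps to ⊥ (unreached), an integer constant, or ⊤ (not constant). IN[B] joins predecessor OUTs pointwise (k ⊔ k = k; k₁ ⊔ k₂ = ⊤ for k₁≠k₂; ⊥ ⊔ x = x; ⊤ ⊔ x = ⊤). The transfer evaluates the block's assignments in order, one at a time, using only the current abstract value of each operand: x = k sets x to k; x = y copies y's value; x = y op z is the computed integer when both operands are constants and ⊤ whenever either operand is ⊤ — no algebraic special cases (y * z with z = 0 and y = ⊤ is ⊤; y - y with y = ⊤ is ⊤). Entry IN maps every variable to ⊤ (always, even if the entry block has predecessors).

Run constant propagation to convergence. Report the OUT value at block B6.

Answer: {a: -4, b: ⊤, c: ⊤, d: ⊤, e: ⊤, f: ⊤}

Working:
Converged values:
  B0:   IN=(all ⊤)   OUT=(all ⊤)
  B1:   IN=(all ⊤)   OUT=(all ⊤)
  B2:   IN=(all ⊤)   OUT=(all ⊤)
  B3:   IN=(all ⊤)   OUT={f:1; rest ⊤}
  B4:   IN={f:1; rest ⊤}   OUT={c:4; rest ⊤}
  B5:   IN=(all ⊤)   OUT=(all ⊤)
  B6:   IN=(all ⊤)   OUT={a:-4; rest ⊤}
  B7:   IN={a:-4; rest ⊤}   OUT={a:-4; rest ⊤}

Merge at B6: IN[B6] = OUT[B5] = {a: ⊤, b: ⊤, c: ⊤, d: ⊤, e: ⊤, f: ⊤}
Applying B6's transfer function to that IN value gives OUT[B6] (row B6 above).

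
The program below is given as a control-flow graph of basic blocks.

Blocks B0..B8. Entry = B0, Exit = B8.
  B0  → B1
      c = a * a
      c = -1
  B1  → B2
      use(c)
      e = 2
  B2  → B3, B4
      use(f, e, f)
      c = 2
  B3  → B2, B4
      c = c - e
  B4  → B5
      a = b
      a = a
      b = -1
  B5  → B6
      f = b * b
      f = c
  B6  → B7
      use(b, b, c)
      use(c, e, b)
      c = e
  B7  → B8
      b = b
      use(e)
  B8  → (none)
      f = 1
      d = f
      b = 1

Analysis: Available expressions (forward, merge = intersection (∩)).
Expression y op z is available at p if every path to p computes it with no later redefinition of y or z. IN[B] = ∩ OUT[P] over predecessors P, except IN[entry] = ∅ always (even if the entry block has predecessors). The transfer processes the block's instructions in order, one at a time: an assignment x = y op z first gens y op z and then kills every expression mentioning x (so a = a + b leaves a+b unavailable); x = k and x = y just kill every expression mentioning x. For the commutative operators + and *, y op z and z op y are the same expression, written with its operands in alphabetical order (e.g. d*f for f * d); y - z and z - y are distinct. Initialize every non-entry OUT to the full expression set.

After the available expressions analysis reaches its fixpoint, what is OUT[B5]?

Answer: {b*b}

Trace:
Fixpoint table:
  B0: | IN={} | OUT={a*a}
  B1: | IN={a*a} | OUT={a*a}
  B2: | IN={a*a} | OUT={a*a}
  B3: | IN={a*a} | OUT={a*a}
  B4: | IN={a*a} | OUT={}
  B5: | IN={} | OUT={b*b}
  B6: | IN={b*b} | OUT={b*b}
  B7: | IN={b*b} | OUT={}
  B8: | IN={} | OUT={}

Merge at B5: IN[B5] = OUT[B4] = {}
Applying B5's transfer function to that IN value gives OUT[B5] (row B5 above).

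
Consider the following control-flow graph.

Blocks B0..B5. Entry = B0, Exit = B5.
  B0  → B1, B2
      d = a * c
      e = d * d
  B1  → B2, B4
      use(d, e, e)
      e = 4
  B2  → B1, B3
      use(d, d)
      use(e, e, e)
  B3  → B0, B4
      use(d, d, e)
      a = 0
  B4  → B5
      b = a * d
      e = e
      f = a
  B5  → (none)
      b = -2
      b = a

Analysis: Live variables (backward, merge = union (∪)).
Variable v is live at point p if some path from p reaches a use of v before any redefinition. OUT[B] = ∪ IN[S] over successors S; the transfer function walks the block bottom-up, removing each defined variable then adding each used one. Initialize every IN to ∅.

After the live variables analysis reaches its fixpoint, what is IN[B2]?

Answer: {a, c, d, e}

Derivation:
Converged values:
  B0:  IN={a, c}  OUT={a, c, d, e}
  B1:  IN={a, c, d, e}  OUT={a, c, d, e}
  B2:  IN={a, c, d, e}  OUT={a, c, d, e}
  B3:  IN={c, d, e}  OUT={a, c, d, e}
  B4:  IN={a, d, e}  OUT={a}
  B5:  IN={a}  OUT={}

Merge at B2: OUT[B2] = IN[B1] ⊔ IN[B3] = {a, c, d, e}
Applying B2's transfer function to that OUT value gives IN[B2] (row B2 above).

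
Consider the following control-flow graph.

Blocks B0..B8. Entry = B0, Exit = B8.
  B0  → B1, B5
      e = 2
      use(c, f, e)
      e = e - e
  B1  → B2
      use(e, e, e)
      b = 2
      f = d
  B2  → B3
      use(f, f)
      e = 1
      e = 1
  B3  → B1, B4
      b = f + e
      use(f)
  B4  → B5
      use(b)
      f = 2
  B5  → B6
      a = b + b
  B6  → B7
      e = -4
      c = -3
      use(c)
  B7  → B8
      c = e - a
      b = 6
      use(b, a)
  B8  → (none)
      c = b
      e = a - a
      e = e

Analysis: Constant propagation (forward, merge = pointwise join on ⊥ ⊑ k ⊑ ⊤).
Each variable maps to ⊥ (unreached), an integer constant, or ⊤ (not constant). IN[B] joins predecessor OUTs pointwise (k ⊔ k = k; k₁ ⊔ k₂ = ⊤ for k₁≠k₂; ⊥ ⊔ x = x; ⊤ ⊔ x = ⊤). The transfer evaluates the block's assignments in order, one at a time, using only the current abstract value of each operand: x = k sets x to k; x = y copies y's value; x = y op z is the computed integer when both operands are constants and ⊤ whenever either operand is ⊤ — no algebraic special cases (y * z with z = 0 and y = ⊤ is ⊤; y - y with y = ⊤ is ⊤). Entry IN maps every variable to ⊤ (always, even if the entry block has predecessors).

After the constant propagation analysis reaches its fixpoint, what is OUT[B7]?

Answer: {a: ⊤, b: 6, c: ⊤, d: ⊤, e: -4, f: ⊤}

Derivation:
Converged values:
  B0:  IN=(all ⊤)  OUT={e:0; rest ⊤}
  B1:  IN=(all ⊤)  OUT={b:2; rest ⊤}
  B2:  IN={b:2; rest ⊤}  OUT={b:2, e:1; rest ⊤}
  B3:  IN={b:2, e:1; rest ⊤}  OUT={e:1; rest ⊤}
  B4:  IN={e:1; rest ⊤}  OUT={e:1, f:2; rest ⊤}
  B5:  IN=(all ⊤)  OUT=(all ⊤)
  B6:  IN=(all ⊤)  OUT={c:-3, e:-4; rest ⊤}
  B7:  IN={c:-3, e:-4; rest ⊤}  OUT={b:6, e:-4; rest ⊤}
  B8:  IN={b:6, e:-4; rest ⊤}  OUT={b:6, c:6; rest ⊤}

Merge at B7: IN[B7] = OUT[B6] = {a: ⊤, b: ⊤, c: -3, d: ⊤, e: -4, f: ⊤}
Applying B7's transfer function to that IN value gives OUT[B7] (row B7 above).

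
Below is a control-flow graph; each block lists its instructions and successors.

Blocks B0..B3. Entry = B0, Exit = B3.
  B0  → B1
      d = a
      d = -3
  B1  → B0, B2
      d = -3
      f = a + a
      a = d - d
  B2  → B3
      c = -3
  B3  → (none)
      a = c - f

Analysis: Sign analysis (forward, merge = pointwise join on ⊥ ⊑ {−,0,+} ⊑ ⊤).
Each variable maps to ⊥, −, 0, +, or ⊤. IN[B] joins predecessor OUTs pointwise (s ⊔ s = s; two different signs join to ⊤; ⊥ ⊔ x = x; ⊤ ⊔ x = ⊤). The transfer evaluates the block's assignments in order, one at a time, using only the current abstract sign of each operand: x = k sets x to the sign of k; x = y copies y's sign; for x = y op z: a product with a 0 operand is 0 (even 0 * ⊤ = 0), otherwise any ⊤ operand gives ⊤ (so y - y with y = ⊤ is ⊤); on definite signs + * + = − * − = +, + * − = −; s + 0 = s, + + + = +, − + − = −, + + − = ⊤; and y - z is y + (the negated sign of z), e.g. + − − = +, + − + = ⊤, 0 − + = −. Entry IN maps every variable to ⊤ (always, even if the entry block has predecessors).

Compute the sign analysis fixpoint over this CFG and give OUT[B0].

Fixpoint table:
  B0: | IN=(all ⊤) | OUT={d:-; rest ⊤}
  B1: | IN={d:-; rest ⊤} | OUT={d:-; rest ⊤}
  B2: | IN={d:-; rest ⊤} | OUT={c:-, d:-; rest ⊤}
  B3: | IN={c:-, d:-; rest ⊤} | OUT={c:-, d:-; rest ⊤}

Merge at B0 (entry node, so the boundary value (all ⊤) is joined with the incoming edge(s)): IN[B0] = (all ⊤) ⊔ OUT[B1] = {a: ⊤, b: ⊤, c: ⊤, d: ⊤, e: ⊤, f: ⊤}
Applying B0's transfer function to that IN value gives OUT[B0] (row B0 above).

Answer: {a: ⊤, b: ⊤, c: ⊤, d: -, e: ⊤, f: ⊤}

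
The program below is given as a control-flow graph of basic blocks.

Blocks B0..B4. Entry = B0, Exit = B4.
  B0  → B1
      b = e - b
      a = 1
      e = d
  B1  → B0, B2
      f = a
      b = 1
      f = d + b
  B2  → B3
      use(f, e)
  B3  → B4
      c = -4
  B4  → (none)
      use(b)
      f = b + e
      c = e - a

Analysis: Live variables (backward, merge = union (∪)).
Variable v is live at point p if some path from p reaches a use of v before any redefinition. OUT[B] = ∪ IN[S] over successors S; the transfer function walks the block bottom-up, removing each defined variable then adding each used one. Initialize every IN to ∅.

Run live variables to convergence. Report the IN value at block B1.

Answer: {a, d, e}

Working:
Per-block solution:
  B0: | IN={b, d, e} | OUT={a, d, e}
  B1: | IN={a, d, e} | OUT={a, b, d, e, f}
  B2: | IN={a, b, e, f} | OUT={a, b, e}
  B3: | IN={a, b, e} | OUT={a, b, e}
  B4: | IN={a, b, e} | OUT={}

Merge at B1: OUT[B1] = IN[B0] ⊔ IN[B2] = {a, b, d, e, f}
Applying B1's transfer function to that OUT value gives IN[B1] (row B1 above).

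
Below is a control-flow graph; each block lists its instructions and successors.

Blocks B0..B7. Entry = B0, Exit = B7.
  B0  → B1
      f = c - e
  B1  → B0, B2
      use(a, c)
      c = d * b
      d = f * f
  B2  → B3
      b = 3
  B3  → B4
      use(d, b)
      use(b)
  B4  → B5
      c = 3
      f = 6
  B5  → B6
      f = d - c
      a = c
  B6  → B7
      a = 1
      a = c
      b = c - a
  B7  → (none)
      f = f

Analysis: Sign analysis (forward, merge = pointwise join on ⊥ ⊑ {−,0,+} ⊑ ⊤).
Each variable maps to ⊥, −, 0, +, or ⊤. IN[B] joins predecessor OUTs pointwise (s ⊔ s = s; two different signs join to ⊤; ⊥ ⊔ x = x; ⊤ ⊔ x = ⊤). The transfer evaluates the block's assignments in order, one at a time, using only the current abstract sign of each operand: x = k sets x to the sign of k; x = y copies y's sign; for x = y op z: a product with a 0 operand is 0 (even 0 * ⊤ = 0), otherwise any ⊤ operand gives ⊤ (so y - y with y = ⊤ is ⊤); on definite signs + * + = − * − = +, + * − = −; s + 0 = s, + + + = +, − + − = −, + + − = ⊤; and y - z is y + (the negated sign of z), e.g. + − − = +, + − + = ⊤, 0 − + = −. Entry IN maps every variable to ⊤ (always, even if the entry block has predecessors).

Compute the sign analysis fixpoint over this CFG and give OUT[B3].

Answer: {a: ⊤, b: +, c: ⊤, d: ⊤, e: ⊤, f: ⊤}

Working:
Per-block solution:
  B0: | IN=(all ⊤) | OUT=(all ⊤)
  B1: | IN=(all ⊤) | OUT=(all ⊤)
  B2: | IN=(all ⊤) | OUT={b:+; rest ⊤}
  B3: | IN={b:+; rest ⊤} | OUT={b:+; rest ⊤}
  B4: | IN={b:+; rest ⊤} | OUT={b:+, c:+, f:+; rest ⊤}
  B5: | IN={b:+, c:+, f:+; rest ⊤} | OUT={a:+, b:+, c:+; rest ⊤}
  B6: | IN={a:+, b:+, c:+; rest ⊤} | OUT={a:+, c:+; rest ⊤}
  B7: | IN={a:+, c:+; rest ⊤} | OUT={a:+, c:+; rest ⊤}

Merge at B3: IN[B3] = OUT[B2] = {a: ⊤, b: +, c: ⊤, d: ⊤, e: ⊤, f: ⊤}
Applying B3's transfer function to that IN value gives OUT[B3] (row B3 above).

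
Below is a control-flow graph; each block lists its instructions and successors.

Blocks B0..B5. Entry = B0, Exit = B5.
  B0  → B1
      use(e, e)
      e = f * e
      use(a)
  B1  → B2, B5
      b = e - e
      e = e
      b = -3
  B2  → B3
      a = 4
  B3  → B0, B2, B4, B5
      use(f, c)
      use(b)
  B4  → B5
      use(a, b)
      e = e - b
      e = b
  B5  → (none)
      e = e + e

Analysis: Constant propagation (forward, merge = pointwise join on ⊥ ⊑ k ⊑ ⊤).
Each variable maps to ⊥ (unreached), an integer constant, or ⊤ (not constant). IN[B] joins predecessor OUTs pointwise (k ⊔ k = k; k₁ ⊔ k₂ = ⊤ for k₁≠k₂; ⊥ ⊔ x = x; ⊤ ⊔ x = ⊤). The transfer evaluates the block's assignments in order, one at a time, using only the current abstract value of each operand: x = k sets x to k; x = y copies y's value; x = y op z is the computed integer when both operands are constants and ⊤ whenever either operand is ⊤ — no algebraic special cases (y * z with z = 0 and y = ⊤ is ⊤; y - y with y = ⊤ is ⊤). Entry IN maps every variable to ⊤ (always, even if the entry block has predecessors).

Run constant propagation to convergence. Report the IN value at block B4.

Fixpoint table:
  B0:   IN=(all ⊤)   OUT=(all ⊤)
  B1:   IN=(all ⊤)   OUT={b:-3; rest ⊤}
  B2:   IN={b:-3; rest ⊤}   OUT={a:4, b:-3; rest ⊤}
  B3:   IN={a:4, b:-3; rest ⊤}   OUT={a:4, b:-3; rest ⊤}
  B4:   IN={a:4, b:-3; rest ⊤}   OUT={a:4, b:-3, e:-3; rest ⊤}
  B5:   IN={b:-3; rest ⊤}   OUT={b:-3; rest ⊤}

Merge at B4: IN[B4] = OUT[B3] = {a: 4, b: -3, c: ⊤, d: ⊤, e: ⊤, f: ⊤}

Answer: {a: 4, b: -3, c: ⊤, d: ⊤, e: ⊤, f: ⊤}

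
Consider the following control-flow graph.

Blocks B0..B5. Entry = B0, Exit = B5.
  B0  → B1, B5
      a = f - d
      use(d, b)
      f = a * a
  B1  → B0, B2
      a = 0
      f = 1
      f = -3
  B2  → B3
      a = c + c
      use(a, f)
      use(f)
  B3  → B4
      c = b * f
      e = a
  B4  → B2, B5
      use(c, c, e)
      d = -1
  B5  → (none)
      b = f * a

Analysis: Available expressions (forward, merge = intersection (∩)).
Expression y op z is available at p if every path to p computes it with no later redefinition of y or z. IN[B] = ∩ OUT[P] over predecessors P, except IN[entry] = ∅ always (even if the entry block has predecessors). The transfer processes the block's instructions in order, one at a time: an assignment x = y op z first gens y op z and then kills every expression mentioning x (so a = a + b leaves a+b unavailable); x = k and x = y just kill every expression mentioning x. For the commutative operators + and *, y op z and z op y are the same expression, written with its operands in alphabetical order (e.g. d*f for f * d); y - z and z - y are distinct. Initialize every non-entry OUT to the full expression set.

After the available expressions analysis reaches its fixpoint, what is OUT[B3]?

Fixpoint table:
  B0:   IN={}   OUT={a*a}
  B1:   IN={a*a}   OUT={}
  B2:   IN={}   OUT={c+c}
  B3:   IN={c+c}   OUT={b*f}
  B4:   IN={b*f}   OUT={b*f}
  B5:   IN={}   OUT={a*f}

Merge at B3: IN[B3] = OUT[B2] = {c+c}
Applying B3's transfer function to that IN value gives OUT[B3] (row B3 above).

Answer: {b*f}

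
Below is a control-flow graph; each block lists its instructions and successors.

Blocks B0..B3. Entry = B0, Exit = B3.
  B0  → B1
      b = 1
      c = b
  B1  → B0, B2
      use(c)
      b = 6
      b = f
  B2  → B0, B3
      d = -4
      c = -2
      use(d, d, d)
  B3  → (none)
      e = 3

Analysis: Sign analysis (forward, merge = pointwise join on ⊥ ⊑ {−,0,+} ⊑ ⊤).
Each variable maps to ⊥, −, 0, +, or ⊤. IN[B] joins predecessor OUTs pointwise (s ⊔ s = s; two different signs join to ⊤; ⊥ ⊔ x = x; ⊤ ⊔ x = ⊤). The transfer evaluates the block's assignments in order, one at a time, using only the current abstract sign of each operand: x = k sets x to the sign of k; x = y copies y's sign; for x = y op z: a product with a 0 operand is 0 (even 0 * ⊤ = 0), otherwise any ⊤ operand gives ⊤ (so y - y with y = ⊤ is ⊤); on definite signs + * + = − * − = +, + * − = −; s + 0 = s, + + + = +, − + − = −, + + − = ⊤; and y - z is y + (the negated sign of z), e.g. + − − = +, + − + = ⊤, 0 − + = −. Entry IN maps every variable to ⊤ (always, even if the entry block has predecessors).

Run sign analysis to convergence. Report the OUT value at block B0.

Converged values:
  B0:  IN=(all ⊤)  OUT={b:+, c:+; rest ⊤}
  B1:  IN={b:+, c:+; rest ⊤}  OUT={c:+; rest ⊤}
  B2:  IN={c:+; rest ⊤}  OUT={c:-, d:-; rest ⊤}
  B3:  IN={c:-, d:-; rest ⊤}  OUT={c:-, d:-, e:+; rest ⊤}

Merge at B0 (entry node, so the boundary value (all ⊤) is joined with the incoming edge(s)): IN[B0] = (all ⊤) ⊔ OUT[B1] ⊔ OUT[B2] = {a: ⊤, b: ⊤, c: ⊤, d: ⊤, e: ⊤, f: ⊤}
Applying B0's transfer function to that IN value gives OUT[B0] (row B0 above).

Answer: {a: ⊤, b: +, c: +, d: ⊤, e: ⊤, f: ⊤}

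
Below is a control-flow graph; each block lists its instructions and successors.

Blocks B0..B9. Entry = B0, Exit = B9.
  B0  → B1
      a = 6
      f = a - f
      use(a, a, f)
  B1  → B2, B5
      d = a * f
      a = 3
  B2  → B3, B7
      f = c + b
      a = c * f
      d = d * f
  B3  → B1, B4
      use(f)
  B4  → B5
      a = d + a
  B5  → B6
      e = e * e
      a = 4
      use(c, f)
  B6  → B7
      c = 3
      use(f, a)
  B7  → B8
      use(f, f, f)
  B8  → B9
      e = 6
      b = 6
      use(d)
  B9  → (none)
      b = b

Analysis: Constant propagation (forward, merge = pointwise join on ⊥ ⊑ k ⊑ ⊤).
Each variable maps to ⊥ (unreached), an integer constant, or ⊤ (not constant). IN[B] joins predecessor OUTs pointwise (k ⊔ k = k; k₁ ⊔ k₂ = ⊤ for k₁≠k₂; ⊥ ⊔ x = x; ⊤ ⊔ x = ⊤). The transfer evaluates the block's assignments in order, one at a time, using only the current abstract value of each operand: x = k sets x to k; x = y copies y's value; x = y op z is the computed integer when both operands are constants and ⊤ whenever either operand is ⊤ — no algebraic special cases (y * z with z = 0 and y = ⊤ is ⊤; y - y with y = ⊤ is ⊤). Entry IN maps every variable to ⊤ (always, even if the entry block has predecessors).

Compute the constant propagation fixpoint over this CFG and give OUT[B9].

Answer: {a: ⊤, b: 6, c: ⊤, d: ⊤, e: 6, f: ⊤}

Derivation:
Fixpoint table:
  B0: | IN=(all ⊤) | OUT={a:6; rest ⊤}
  B1: | IN=(all ⊤) | OUT={a:3; rest ⊤}
  B2: | IN={a:3; rest ⊤} | OUT=(all ⊤)
  B3: | IN=(all ⊤) | OUT=(all ⊤)
  B4: | IN=(all ⊤) | OUT=(all ⊤)
  B5: | IN=(all ⊤) | OUT={a:4; rest ⊤}
  B6: | IN={a:4; rest ⊤} | OUT={a:4, c:3; rest ⊤}
  B7: | IN=(all ⊤) | OUT=(all ⊤)
  B8: | IN=(all ⊤) | OUT={b:6, e:6; rest ⊤}
  B9: | IN={b:6, e:6; rest ⊤} | OUT={b:6, e:6; rest ⊤}

Merge at B9: IN[B9] = OUT[B8] = {a: ⊤, b: 6, c: ⊤, d: ⊤, e: 6, f: ⊤}
Applying B9's transfer function to that IN value gives OUT[B9] (row B9 above).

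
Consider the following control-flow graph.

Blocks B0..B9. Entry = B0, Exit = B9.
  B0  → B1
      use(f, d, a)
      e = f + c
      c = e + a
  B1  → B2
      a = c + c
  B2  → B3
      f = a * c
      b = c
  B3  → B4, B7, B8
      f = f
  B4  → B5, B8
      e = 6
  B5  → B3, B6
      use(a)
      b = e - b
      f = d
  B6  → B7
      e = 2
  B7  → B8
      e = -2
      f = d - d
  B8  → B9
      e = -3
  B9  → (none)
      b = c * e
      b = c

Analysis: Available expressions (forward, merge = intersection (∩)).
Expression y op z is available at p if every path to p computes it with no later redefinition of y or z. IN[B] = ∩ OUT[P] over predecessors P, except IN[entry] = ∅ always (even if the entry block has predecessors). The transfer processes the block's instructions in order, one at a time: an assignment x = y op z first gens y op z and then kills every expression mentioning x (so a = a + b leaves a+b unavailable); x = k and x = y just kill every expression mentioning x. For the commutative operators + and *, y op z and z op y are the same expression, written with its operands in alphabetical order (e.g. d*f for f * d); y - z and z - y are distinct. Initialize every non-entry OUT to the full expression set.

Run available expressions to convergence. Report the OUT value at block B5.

Answer: {a*c, c+c}

Working:
Converged values:
  B0: | IN={} | OUT={a+e}
  B1: | IN={a+e} | OUT={c+c}
  B2: | IN={c+c} | OUT={a*c, c+c}
  B3: | IN={a*c, c+c} | OUT={a*c, c+c}
  B4: | IN={a*c, c+c} | OUT={a*c, c+c}
  B5: | IN={a*c, c+c} | OUT={a*c, c+c}
  B6: | IN={a*c, c+c} | OUT={a*c, c+c}
  B7: | IN={a*c, c+c} | OUT={a*c, c+c, d-d}
  B8: | IN={a*c, c+c} | OUT={a*c, c+c}
  B9: | IN={a*c, c+c} | OUT={a*c, c*e, c+c}

Merge at B5: IN[B5] = OUT[B4] = {a*c, c+c}
Applying B5's transfer function to that IN value gives OUT[B5] (row B5 above).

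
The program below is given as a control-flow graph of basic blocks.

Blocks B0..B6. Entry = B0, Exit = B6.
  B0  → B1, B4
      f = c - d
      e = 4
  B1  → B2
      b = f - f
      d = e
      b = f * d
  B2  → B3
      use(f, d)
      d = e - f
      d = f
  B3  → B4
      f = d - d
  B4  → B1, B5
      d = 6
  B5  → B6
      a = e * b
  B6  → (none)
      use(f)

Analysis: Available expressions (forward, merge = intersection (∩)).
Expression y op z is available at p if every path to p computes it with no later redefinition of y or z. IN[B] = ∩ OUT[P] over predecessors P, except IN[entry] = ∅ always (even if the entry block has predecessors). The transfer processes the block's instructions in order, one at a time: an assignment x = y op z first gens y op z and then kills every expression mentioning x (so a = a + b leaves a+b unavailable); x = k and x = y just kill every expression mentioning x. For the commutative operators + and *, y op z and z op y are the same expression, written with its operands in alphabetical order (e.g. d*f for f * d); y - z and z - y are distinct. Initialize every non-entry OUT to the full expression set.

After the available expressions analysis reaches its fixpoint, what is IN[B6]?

Answer: {b*e}

Derivation:
Per-block solution:
  B0: | IN={} | OUT={c-d}
  B1: | IN={} | OUT={d*f, f-f}
  B2: | IN={d*f, f-f} | OUT={e-f, f-f}
  B3: | IN={e-f, f-f} | OUT={d-d}
  B4: | IN={} | OUT={}
  B5: | IN={} | OUT={b*e}
  B6: | IN={b*e} | OUT={b*e}

Merge at B6: IN[B6] = OUT[B5] = {b*e}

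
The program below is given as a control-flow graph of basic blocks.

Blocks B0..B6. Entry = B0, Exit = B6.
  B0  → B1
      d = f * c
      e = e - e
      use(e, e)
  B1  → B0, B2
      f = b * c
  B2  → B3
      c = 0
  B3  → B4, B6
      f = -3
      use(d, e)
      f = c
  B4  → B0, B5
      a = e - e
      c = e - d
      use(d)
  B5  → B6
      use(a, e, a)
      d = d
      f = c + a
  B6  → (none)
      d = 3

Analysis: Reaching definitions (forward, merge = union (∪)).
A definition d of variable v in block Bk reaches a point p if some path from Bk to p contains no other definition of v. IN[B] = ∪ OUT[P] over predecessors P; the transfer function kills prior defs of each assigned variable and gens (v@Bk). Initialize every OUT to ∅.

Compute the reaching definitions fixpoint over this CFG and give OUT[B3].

Fixpoint table:
  B0:   IN={a@B4, c@B4, d@B0, e@B0, f@B1, f@B3}   OUT={a@B4, c@B4, d@B0, e@B0, f@B1, f@B3}
  B1:   IN={a@B4, c@B4, d@B0, e@B0, f@B1, f@B3}   OUT={a@B4, c@B4, d@B0, e@B0, f@B1}
  B2:   IN={a@B4, c@B4, d@B0, e@B0, f@B1}   OUT={a@B4, c@B2, d@B0, e@B0, f@B1}
  B3:   IN={a@B4, c@B2, d@B0, e@B0, f@B1}   OUT={a@B4, c@B2, d@B0, e@B0, f@B3}
  B4:   IN={a@B4, c@B2, d@B0, e@B0, f@B3}   OUT={a@B4, c@B4, d@B0, e@B0, f@B3}
  B5:   IN={a@B4, c@B4, d@B0, e@B0, f@B3}   OUT={a@B4, c@B4, d@B5, e@B0, f@B5}
  B6:   IN={a@B4, c@B2, c@B4, d@B0, d@B5, e@B0, f@B3, f@B5}   OUT={a@B4, c@B2, c@B4, d@B6, e@B0, f@B3, f@B5}

Merge at B3: IN[B3] = OUT[B2] = {a@B4, c@B2, d@B0, e@B0, f@B1}
Applying B3's transfer function to that IN value gives OUT[B3] (row B3 above).

Answer: {a@B4, c@B2, d@B0, e@B0, f@B3}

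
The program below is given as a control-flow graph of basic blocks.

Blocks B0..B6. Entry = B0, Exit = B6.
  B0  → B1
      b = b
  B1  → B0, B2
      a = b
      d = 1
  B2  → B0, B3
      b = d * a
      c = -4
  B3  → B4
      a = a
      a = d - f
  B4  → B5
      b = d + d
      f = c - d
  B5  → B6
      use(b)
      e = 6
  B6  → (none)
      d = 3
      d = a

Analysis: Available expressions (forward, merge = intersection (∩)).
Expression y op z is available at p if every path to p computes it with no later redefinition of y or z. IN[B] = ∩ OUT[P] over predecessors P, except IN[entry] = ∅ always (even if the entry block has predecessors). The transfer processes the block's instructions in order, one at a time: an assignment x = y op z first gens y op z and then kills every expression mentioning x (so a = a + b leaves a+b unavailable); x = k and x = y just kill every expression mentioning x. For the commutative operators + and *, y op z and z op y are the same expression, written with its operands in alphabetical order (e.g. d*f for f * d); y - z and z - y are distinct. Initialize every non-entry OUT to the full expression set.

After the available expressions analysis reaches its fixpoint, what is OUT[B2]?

Fixpoint table:
  B0:  IN={}  OUT={}
  B1:  IN={}  OUT={}
  B2:  IN={}  OUT={a*d}
  B3:  IN={a*d}  OUT={d-f}
  B4:  IN={d-f}  OUT={c-d, d+d}
  B5:  IN={c-d, d+d}  OUT={c-d, d+d}
  B6:  IN={c-d, d+d}  OUT={}

Merge at B2: IN[B2] = OUT[B1] = {}
Applying B2's transfer function to that IN value gives OUT[B2] (row B2 above).

Answer: {a*d}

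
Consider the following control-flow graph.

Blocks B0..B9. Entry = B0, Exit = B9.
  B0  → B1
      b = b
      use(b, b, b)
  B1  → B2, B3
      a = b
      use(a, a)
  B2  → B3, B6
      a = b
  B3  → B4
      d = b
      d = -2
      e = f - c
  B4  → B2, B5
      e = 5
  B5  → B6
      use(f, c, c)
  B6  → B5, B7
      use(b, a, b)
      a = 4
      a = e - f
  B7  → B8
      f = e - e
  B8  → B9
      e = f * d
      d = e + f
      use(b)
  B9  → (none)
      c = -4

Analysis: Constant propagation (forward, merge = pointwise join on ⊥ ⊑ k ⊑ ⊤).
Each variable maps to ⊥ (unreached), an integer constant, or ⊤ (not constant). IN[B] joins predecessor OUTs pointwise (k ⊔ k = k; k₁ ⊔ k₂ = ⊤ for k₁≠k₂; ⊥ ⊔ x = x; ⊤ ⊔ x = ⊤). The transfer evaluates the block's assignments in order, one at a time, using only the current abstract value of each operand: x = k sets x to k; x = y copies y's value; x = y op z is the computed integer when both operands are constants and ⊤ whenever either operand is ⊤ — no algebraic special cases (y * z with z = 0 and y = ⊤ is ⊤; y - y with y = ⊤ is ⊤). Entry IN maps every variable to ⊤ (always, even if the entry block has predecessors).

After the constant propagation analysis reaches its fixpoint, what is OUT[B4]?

Answer: {a: ⊤, b: ⊤, c: ⊤, d: -2, e: 5, f: ⊤}

Working:
Per-block solution:
  B0:   IN=(all ⊤)   OUT=(all ⊤)
  B1:   IN=(all ⊤)   OUT=(all ⊤)
  B2:   IN=(all ⊤)   OUT=(all ⊤)
  B3:   IN=(all ⊤)   OUT={d:-2; rest ⊤}
  B4:   IN={d:-2; rest ⊤}   OUT={d:-2, e:5; rest ⊤}
  B5:   IN=(all ⊤)   OUT=(all ⊤)
  B6:   IN=(all ⊤)   OUT=(all ⊤)
  B7:   IN=(all ⊤)   OUT=(all ⊤)
  B8:   IN=(all ⊤)   OUT=(all ⊤)
  B9:   IN=(all ⊤)   OUT={c:-4; rest ⊤}

Merge at B4: IN[B4] = OUT[B3] = {a: ⊤, b: ⊤, c: ⊤, d: -2, e: ⊤, f: ⊤}
Applying B4's transfer function to that IN value gives OUT[B4] (row B4 above).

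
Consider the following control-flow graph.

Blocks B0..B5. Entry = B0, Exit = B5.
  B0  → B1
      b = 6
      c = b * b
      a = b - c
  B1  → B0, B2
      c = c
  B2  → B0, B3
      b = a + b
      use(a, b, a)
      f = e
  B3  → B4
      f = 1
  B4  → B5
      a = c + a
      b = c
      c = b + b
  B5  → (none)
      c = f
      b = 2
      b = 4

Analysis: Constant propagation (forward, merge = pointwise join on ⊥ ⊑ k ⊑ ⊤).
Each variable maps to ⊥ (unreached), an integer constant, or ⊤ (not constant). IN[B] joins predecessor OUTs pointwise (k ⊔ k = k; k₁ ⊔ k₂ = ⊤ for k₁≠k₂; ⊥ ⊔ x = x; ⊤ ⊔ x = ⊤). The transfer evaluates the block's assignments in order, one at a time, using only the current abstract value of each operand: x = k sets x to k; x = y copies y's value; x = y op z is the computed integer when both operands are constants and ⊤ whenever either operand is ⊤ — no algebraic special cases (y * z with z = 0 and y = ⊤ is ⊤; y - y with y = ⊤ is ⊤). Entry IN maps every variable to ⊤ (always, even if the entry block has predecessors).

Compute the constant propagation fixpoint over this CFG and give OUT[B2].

Answer: {a: -30, b: -24, c: 36, d: ⊤, e: ⊤, f: ⊤}

Derivation:
Per-block solution:
  B0: | IN=(all ⊤) | OUT={a:-30, b:6, c:36; rest ⊤}
  B1: | IN={a:-30, b:6, c:36; rest ⊤} | OUT={a:-30, b:6, c:36; rest ⊤}
  B2: | IN={a:-30, b:6, c:36; rest ⊤} | OUT={a:-30, b:-24, c:36; rest ⊤}
  B3: | IN={a:-30, b:-24, c:36; rest ⊤} | OUT={a:-30, b:-24, c:36, f:1; rest ⊤}
  B4: | IN={a:-30, b:-24, c:36, f:1; rest ⊤} | OUT={a:6, b:36, c:72, f:1; rest ⊤}
  B5: | IN={a:6, b:36, c:72, f:1; rest ⊤} | OUT={a:6, b:4, c:1, f:1; rest ⊤}

Merge at B2: IN[B2] = OUT[B1] = {a: -30, b: 6, c: 36, d: ⊤, e: ⊤, f: ⊤}
Applying B2's transfer function to that IN value gives OUT[B2] (row B2 above).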